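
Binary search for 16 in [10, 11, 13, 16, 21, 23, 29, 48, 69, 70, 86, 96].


Step 1: lo=0, hi=11, mid=5, val=23
Step 2: lo=0, hi=4, mid=2, val=13
Step 3: lo=3, hi=4, mid=3, val=16

Found at index 3


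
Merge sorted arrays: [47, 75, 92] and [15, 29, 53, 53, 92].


Take 15 from B
Take 29 from B
Take 47 from A
Take 53 from B
Take 53 from B
Take 75 from A
Take 92 from A

Merged: [15, 29, 47, 53, 53, 75, 92, 92]


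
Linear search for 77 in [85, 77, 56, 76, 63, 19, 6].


i=0: 85!=77
i=1: 77==77 found!

Found at 1, 2 comps


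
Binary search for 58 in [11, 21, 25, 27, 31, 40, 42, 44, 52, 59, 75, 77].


Step 1: lo=0, hi=11, mid=5, val=40
Step 2: lo=6, hi=11, mid=8, val=52
Step 3: lo=9, hi=11, mid=10, val=75
Step 4: lo=9, hi=9, mid=9, val=59

Not found


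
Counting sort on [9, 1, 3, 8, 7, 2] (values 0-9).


Input: [9, 1, 3, 8, 7, 2]
Counts: [0, 1, 1, 1, 0, 0, 0, 1, 1, 1]

Sorted: [1, 2, 3, 7, 8, 9]


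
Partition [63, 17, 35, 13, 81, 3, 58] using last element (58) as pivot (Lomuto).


Pivot: 58
  17 <= 58: swap -> [17, 63, 35, 13, 81, 3, 58]
  35 <= 58: swap -> [17, 35, 63, 13, 81, 3, 58]
  13 <= 58: swap -> [17, 35, 13, 63, 81, 3, 58]
  3 <= 58: swap -> [17, 35, 13, 3, 81, 63, 58]
Place pivot at 4: [17, 35, 13, 3, 58, 63, 81]

Partitioned: [17, 35, 13, 3, 58, 63, 81]


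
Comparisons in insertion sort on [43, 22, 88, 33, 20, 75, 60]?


Algorithm: insertion sort
Input: [43, 22, 88, 33, 20, 75, 60]
Sorted: [20, 22, 33, 43, 60, 75, 88]

14


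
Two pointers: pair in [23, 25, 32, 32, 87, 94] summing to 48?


lo=0(23)+hi=5(94)=117
lo=0(23)+hi=4(87)=110
lo=0(23)+hi=3(32)=55
lo=0(23)+hi=2(32)=55
lo=0(23)+hi=1(25)=48

Yes: 23+25=48


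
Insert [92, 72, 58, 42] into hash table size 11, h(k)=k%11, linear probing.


Insert 92: h=4 -> slot 4
Insert 72: h=6 -> slot 6
Insert 58: h=3 -> slot 3
Insert 42: h=9 -> slot 9

Table: [None, None, None, 58, 92, None, 72, None, None, 42, None]


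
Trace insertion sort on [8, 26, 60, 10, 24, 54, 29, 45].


Initial: [8, 26, 60, 10, 24, 54, 29, 45]
Insert 26: [8, 26, 60, 10, 24, 54, 29, 45]
Insert 60: [8, 26, 60, 10, 24, 54, 29, 45]
Insert 10: [8, 10, 26, 60, 24, 54, 29, 45]
Insert 24: [8, 10, 24, 26, 60, 54, 29, 45]
Insert 54: [8, 10, 24, 26, 54, 60, 29, 45]
Insert 29: [8, 10, 24, 26, 29, 54, 60, 45]
Insert 45: [8, 10, 24, 26, 29, 45, 54, 60]

Sorted: [8, 10, 24, 26, 29, 45, 54, 60]


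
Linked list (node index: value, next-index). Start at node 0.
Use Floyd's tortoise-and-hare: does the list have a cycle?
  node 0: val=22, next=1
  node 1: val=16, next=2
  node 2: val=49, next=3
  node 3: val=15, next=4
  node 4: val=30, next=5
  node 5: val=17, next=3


Floyd's tortoise (slow, +1) and hare (fast, +2):
  init: slow=0, fast=0
  step 1: slow=1, fast=2
  step 2: slow=2, fast=4
  step 3: slow=3, fast=3
  slow == fast at node 3: cycle detected

Cycle: yes


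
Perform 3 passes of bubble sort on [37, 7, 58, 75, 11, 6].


Initial: [37, 7, 58, 75, 11, 6]
Pass 1: [7, 37, 58, 11, 6, 75] (3 swaps)
Pass 2: [7, 37, 11, 6, 58, 75] (2 swaps)
Pass 3: [7, 11, 6, 37, 58, 75] (2 swaps)

After 3 passes: [7, 11, 6, 37, 58, 75]


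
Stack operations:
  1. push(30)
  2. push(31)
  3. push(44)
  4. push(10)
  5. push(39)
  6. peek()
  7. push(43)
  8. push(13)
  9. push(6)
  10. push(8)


push(30) -> [30]
push(31) -> [30, 31]
push(44) -> [30, 31, 44]
push(10) -> [30, 31, 44, 10]
push(39) -> [30, 31, 44, 10, 39]
peek()->39
push(43) -> [30, 31, 44, 10, 39, 43]
push(13) -> [30, 31, 44, 10, 39, 43, 13]
push(6) -> [30, 31, 44, 10, 39, 43, 13, 6]
push(8) -> [30, 31, 44, 10, 39, 43, 13, 6, 8]

Final stack: [30, 31, 44, 10, 39, 43, 13, 6, 8]


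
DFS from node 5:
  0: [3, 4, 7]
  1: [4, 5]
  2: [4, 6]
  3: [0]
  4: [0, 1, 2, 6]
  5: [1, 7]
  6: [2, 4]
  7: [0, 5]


Visit 5, push [7, 1]
Visit 1, push [4]
Visit 4, push [6, 2, 0]
Visit 0, push [7, 3]
Visit 3, push []
Visit 7, push []
Visit 2, push [6]
Visit 6, push []

DFS order: [5, 1, 4, 0, 3, 7, 2, 6]


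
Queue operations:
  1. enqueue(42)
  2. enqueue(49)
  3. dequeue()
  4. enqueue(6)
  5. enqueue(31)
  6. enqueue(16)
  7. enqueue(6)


enqueue(42) -> [42]
enqueue(49) -> [42, 49]
dequeue()->42, [49]
enqueue(6) -> [49, 6]
enqueue(31) -> [49, 6, 31]
enqueue(16) -> [49, 6, 31, 16]
enqueue(6) -> [49, 6, 31, 16, 6]

Final queue: [49, 6, 31, 16, 6]


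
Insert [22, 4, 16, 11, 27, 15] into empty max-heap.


Insert 22: [22]
Insert 4: [22, 4]
Insert 16: [22, 4, 16]
Insert 11: [22, 11, 16, 4]
Insert 27: [27, 22, 16, 4, 11]
Insert 15: [27, 22, 16, 4, 11, 15]

Final heap: [27, 22, 16, 4, 11, 15]


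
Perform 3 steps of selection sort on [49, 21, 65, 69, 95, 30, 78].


Initial: [49, 21, 65, 69, 95, 30, 78]
Step 1: min=21 at 1
  Swap: [21, 49, 65, 69, 95, 30, 78]
Step 2: min=30 at 5
  Swap: [21, 30, 65, 69, 95, 49, 78]
Step 3: min=49 at 5
  Swap: [21, 30, 49, 69, 95, 65, 78]

After 3 steps: [21, 30, 49, 69, 95, 65, 78]


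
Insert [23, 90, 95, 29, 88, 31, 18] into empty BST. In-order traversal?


Insert 23: root
Insert 90: R from 23
Insert 95: R from 23 -> R from 90
Insert 29: R from 23 -> L from 90
Insert 88: R from 23 -> L from 90 -> R from 29
Insert 31: R from 23 -> L from 90 -> R from 29 -> L from 88
Insert 18: L from 23

In-order: [18, 23, 29, 31, 88, 90, 95]


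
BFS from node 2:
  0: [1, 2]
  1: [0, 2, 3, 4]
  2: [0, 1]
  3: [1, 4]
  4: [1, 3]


Visit 2, enqueue [0, 1]
Visit 0, enqueue []
Visit 1, enqueue [3, 4]
Visit 3, enqueue []
Visit 4, enqueue []

BFS order: [2, 0, 1, 3, 4]


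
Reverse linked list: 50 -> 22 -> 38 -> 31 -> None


Step 1: curr=50, set curr.next=prev(None) | reversed so far: 50
Step 2: curr=22, set curr.next=prev(50) | reversed so far: 22 -> 50
Step 3: curr=38, set curr.next=prev(22) | reversed so far: 38 -> 22 -> 50
Step 4: curr=31, set curr.next=prev(38) | reversed so far: 31 -> 38 -> 22 -> 50

31 -> 38 -> 22 -> 50 -> None


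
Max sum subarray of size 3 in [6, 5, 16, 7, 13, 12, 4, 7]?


[0:3]: 27
[1:4]: 28
[2:5]: 36
[3:6]: 32
[4:7]: 29
[5:8]: 23

Max: 36 at [2:5]


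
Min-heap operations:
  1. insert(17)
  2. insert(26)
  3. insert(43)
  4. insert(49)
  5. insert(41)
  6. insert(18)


insert(17) -> [17]
insert(26) -> [17, 26]
insert(43) -> [17, 26, 43]
insert(49) -> [17, 26, 43, 49]
insert(41) -> [17, 26, 43, 49, 41]
insert(18) -> [17, 26, 18, 49, 41, 43]

Final heap: [17, 26, 18, 49, 41, 43]


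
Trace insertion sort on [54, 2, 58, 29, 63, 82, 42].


Initial: [54, 2, 58, 29, 63, 82, 42]
Insert 2: [2, 54, 58, 29, 63, 82, 42]
Insert 58: [2, 54, 58, 29, 63, 82, 42]
Insert 29: [2, 29, 54, 58, 63, 82, 42]
Insert 63: [2, 29, 54, 58, 63, 82, 42]
Insert 82: [2, 29, 54, 58, 63, 82, 42]
Insert 42: [2, 29, 42, 54, 58, 63, 82]

Sorted: [2, 29, 42, 54, 58, 63, 82]


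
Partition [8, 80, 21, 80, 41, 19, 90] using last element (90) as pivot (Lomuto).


Pivot: 90
  8 <= 90: advance i (no swap)
  80 <= 90: advance i (no swap)
  21 <= 90: advance i (no swap)
  80 <= 90: advance i (no swap)
  41 <= 90: advance i (no swap)
  19 <= 90: advance i (no swap)
Place pivot at 6: [8, 80, 21, 80, 41, 19, 90]

Partitioned: [8, 80, 21, 80, 41, 19, 90]


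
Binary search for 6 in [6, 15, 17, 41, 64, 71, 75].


Step 1: lo=0, hi=6, mid=3, val=41
Step 2: lo=0, hi=2, mid=1, val=15
Step 3: lo=0, hi=0, mid=0, val=6

Found at index 0


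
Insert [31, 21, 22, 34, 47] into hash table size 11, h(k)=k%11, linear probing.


Insert 31: h=9 -> slot 9
Insert 21: h=10 -> slot 10
Insert 22: h=0 -> slot 0
Insert 34: h=1 -> slot 1
Insert 47: h=3 -> slot 3

Table: [22, 34, None, 47, None, None, None, None, None, 31, 21]


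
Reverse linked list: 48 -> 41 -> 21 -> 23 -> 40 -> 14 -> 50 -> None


Step 1: curr=48, set curr.next=prev(None) | reversed so far: 48
Step 2: curr=41, set curr.next=prev(48) | reversed so far: 41 -> 48
Step 3: curr=21, set curr.next=prev(41) | reversed so far: 21 -> 41 -> 48
Step 4: curr=23, set curr.next=prev(21) | reversed so far: 23 -> 21 -> 41 -> 48
Step 5: curr=40, set curr.next=prev(23) | reversed so far: 40 -> 23 -> 21 -> 41 -> 48
Step 6: curr=14, set curr.next=prev(40) | reversed so far: 14 -> 40 -> 23 -> 21 -> 41 -> 48
Step 7: curr=50, set curr.next=prev(14) | reversed so far: 50 -> 14 -> 40 -> 23 -> 21 -> 41 -> 48

50 -> 14 -> 40 -> 23 -> 21 -> 41 -> 48 -> None


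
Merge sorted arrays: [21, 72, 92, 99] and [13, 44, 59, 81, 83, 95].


Take 13 from B
Take 21 from A
Take 44 from B
Take 59 from B
Take 72 from A
Take 81 from B
Take 83 from B
Take 92 from A
Take 95 from B

Merged: [13, 21, 44, 59, 72, 81, 83, 92, 95, 99]


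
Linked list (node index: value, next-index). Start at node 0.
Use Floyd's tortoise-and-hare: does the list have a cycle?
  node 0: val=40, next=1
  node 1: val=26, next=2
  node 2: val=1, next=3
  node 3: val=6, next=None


Floyd's tortoise (slow, +1) and hare (fast, +2):
  init: slow=0, fast=0
  step 1: slow=1, fast=2
  step 2: fast 2->3->None, no cycle

Cycle: no


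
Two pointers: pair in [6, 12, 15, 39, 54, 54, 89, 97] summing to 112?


lo=0(6)+hi=7(97)=103
lo=1(12)+hi=7(97)=109
lo=2(15)+hi=7(97)=112

Yes: 15+97=112


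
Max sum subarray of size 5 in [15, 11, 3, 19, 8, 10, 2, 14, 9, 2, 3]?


[0:5]: 56
[1:6]: 51
[2:7]: 42
[3:8]: 53
[4:9]: 43
[5:10]: 37
[6:11]: 30

Max: 56 at [0:5]


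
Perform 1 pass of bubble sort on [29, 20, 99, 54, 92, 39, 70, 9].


Initial: [29, 20, 99, 54, 92, 39, 70, 9]
Pass 1: [20, 29, 54, 92, 39, 70, 9, 99] (6 swaps)

After 1 pass: [20, 29, 54, 92, 39, 70, 9, 99]


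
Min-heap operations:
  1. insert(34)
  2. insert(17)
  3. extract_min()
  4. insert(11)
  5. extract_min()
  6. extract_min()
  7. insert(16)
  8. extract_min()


insert(34) -> [34]
insert(17) -> [17, 34]
extract_min()->17, [34]
insert(11) -> [11, 34]
extract_min()->11, [34]
extract_min()->34, []
insert(16) -> [16]
extract_min()->16, []

Final heap: []


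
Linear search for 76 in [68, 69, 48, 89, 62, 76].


i=0: 68!=76
i=1: 69!=76
i=2: 48!=76
i=3: 89!=76
i=4: 62!=76
i=5: 76==76 found!

Found at 5, 6 comps


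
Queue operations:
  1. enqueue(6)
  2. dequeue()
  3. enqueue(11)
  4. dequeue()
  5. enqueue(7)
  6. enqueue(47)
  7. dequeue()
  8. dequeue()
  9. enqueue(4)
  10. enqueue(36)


enqueue(6) -> [6]
dequeue()->6, []
enqueue(11) -> [11]
dequeue()->11, []
enqueue(7) -> [7]
enqueue(47) -> [7, 47]
dequeue()->7, [47]
dequeue()->47, []
enqueue(4) -> [4]
enqueue(36) -> [4, 36]

Final queue: [4, 36]


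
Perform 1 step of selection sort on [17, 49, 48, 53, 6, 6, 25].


Initial: [17, 49, 48, 53, 6, 6, 25]
Step 1: min=6 at 4
  Swap: [6, 49, 48, 53, 17, 6, 25]

After 1 step: [6, 49, 48, 53, 17, 6, 25]


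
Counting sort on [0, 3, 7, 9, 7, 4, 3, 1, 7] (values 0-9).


Input: [0, 3, 7, 9, 7, 4, 3, 1, 7]
Counts: [1, 1, 0, 2, 1, 0, 0, 3, 0, 1]

Sorted: [0, 1, 3, 3, 4, 7, 7, 7, 9]


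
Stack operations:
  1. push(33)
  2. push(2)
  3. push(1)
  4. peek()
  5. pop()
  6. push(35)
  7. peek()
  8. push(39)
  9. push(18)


push(33) -> [33]
push(2) -> [33, 2]
push(1) -> [33, 2, 1]
peek()->1
pop()->1, [33, 2]
push(35) -> [33, 2, 35]
peek()->35
push(39) -> [33, 2, 35, 39]
push(18) -> [33, 2, 35, 39, 18]

Final stack: [33, 2, 35, 39, 18]


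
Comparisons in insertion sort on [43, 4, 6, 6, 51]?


Algorithm: insertion sort
Input: [43, 4, 6, 6, 51]
Sorted: [4, 6, 6, 43, 51]

6


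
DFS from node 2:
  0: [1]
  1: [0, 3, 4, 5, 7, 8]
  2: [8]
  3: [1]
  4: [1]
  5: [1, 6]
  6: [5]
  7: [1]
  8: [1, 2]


Visit 2, push [8]
Visit 8, push [1]
Visit 1, push [7, 5, 4, 3, 0]
Visit 0, push []
Visit 3, push []
Visit 4, push []
Visit 5, push [6]
Visit 6, push []
Visit 7, push []

DFS order: [2, 8, 1, 0, 3, 4, 5, 6, 7]


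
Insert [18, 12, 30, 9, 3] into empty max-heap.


Insert 18: [18]
Insert 12: [18, 12]
Insert 30: [30, 12, 18]
Insert 9: [30, 12, 18, 9]
Insert 3: [30, 12, 18, 9, 3]

Final heap: [30, 12, 18, 9, 3]


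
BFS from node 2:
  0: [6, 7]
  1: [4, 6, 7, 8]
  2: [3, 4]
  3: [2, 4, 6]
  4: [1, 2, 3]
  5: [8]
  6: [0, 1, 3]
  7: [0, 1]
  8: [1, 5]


Visit 2, enqueue [3, 4]
Visit 3, enqueue [6]
Visit 4, enqueue [1]
Visit 6, enqueue [0]
Visit 1, enqueue [7, 8]
Visit 0, enqueue []
Visit 7, enqueue []
Visit 8, enqueue [5]
Visit 5, enqueue []

BFS order: [2, 3, 4, 6, 1, 0, 7, 8, 5]


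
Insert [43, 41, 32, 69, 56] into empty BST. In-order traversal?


Insert 43: root
Insert 41: L from 43
Insert 32: L from 43 -> L from 41
Insert 69: R from 43
Insert 56: R from 43 -> L from 69

In-order: [32, 41, 43, 56, 69]


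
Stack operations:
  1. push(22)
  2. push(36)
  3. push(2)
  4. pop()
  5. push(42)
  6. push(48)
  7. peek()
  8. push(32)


push(22) -> [22]
push(36) -> [22, 36]
push(2) -> [22, 36, 2]
pop()->2, [22, 36]
push(42) -> [22, 36, 42]
push(48) -> [22, 36, 42, 48]
peek()->48
push(32) -> [22, 36, 42, 48, 32]

Final stack: [22, 36, 42, 48, 32]


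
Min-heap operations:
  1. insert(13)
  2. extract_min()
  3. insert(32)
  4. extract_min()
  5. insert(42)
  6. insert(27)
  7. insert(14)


insert(13) -> [13]
extract_min()->13, []
insert(32) -> [32]
extract_min()->32, []
insert(42) -> [42]
insert(27) -> [27, 42]
insert(14) -> [14, 42, 27]

Final heap: [14, 42, 27]


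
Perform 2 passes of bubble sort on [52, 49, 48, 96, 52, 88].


Initial: [52, 49, 48, 96, 52, 88]
Pass 1: [49, 48, 52, 52, 88, 96] (4 swaps)
Pass 2: [48, 49, 52, 52, 88, 96] (1 swaps)

After 2 passes: [48, 49, 52, 52, 88, 96]


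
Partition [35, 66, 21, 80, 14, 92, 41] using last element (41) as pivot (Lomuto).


Pivot: 41
  35 <= 41: advance i (no swap)
  21 <= 41: swap -> [35, 21, 66, 80, 14, 92, 41]
  14 <= 41: swap -> [35, 21, 14, 80, 66, 92, 41]
Place pivot at 3: [35, 21, 14, 41, 66, 92, 80]

Partitioned: [35, 21, 14, 41, 66, 92, 80]


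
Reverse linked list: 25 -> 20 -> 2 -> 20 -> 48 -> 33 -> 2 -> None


Step 1: curr=25, set curr.next=prev(None) | reversed so far: 25
Step 2: curr=20, set curr.next=prev(25) | reversed so far: 20 -> 25
Step 3: curr=2, set curr.next=prev(20) | reversed so far: 2 -> 20 -> 25
Step 4: curr=20, set curr.next=prev(2) | reversed so far: 20 -> 2 -> 20 -> 25
Step 5: curr=48, set curr.next=prev(20) | reversed so far: 48 -> 20 -> 2 -> 20 -> 25
Step 6: curr=33, set curr.next=prev(48) | reversed so far: 33 -> 48 -> 20 -> 2 -> 20 -> 25
Step 7: curr=2, set curr.next=prev(33) | reversed so far: 2 -> 33 -> 48 -> 20 -> 2 -> 20 -> 25

2 -> 33 -> 48 -> 20 -> 2 -> 20 -> 25 -> None


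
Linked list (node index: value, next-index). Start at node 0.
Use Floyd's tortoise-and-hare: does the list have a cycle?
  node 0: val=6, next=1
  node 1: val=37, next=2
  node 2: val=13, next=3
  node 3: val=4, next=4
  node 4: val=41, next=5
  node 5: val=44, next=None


Floyd's tortoise (slow, +1) and hare (fast, +2):
  init: slow=0, fast=0
  step 1: slow=1, fast=2
  step 2: slow=2, fast=4
  step 3: fast 4->5->None, no cycle

Cycle: no


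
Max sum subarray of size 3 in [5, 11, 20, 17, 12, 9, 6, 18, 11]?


[0:3]: 36
[1:4]: 48
[2:5]: 49
[3:6]: 38
[4:7]: 27
[5:8]: 33
[6:9]: 35

Max: 49 at [2:5]


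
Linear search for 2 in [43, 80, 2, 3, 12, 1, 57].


i=0: 43!=2
i=1: 80!=2
i=2: 2==2 found!

Found at 2, 3 comps


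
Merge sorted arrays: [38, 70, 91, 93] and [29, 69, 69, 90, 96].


Take 29 from B
Take 38 from A
Take 69 from B
Take 69 from B
Take 70 from A
Take 90 from B
Take 91 from A
Take 93 from A

Merged: [29, 38, 69, 69, 70, 90, 91, 93, 96]


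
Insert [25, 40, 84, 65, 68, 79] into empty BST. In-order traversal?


Insert 25: root
Insert 40: R from 25
Insert 84: R from 25 -> R from 40
Insert 65: R from 25 -> R from 40 -> L from 84
Insert 68: R from 25 -> R from 40 -> L from 84 -> R from 65
Insert 79: R from 25 -> R from 40 -> L from 84 -> R from 65 -> R from 68

In-order: [25, 40, 65, 68, 79, 84]


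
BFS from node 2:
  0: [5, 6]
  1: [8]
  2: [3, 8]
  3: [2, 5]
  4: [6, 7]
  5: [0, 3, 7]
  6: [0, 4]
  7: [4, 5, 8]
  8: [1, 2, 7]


Visit 2, enqueue [3, 8]
Visit 3, enqueue [5]
Visit 8, enqueue [1, 7]
Visit 5, enqueue [0]
Visit 1, enqueue []
Visit 7, enqueue [4]
Visit 0, enqueue [6]
Visit 4, enqueue []
Visit 6, enqueue []

BFS order: [2, 3, 8, 5, 1, 7, 0, 4, 6]


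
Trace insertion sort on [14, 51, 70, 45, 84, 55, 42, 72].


Initial: [14, 51, 70, 45, 84, 55, 42, 72]
Insert 51: [14, 51, 70, 45, 84, 55, 42, 72]
Insert 70: [14, 51, 70, 45, 84, 55, 42, 72]
Insert 45: [14, 45, 51, 70, 84, 55, 42, 72]
Insert 84: [14, 45, 51, 70, 84, 55, 42, 72]
Insert 55: [14, 45, 51, 55, 70, 84, 42, 72]
Insert 42: [14, 42, 45, 51, 55, 70, 84, 72]
Insert 72: [14, 42, 45, 51, 55, 70, 72, 84]

Sorted: [14, 42, 45, 51, 55, 70, 72, 84]


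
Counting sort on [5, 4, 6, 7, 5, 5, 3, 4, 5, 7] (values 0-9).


Input: [5, 4, 6, 7, 5, 5, 3, 4, 5, 7]
Counts: [0, 0, 0, 1, 2, 4, 1, 2, 0, 0]

Sorted: [3, 4, 4, 5, 5, 5, 5, 6, 7, 7]


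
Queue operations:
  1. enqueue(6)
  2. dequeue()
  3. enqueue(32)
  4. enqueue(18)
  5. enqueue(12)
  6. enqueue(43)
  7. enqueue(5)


enqueue(6) -> [6]
dequeue()->6, []
enqueue(32) -> [32]
enqueue(18) -> [32, 18]
enqueue(12) -> [32, 18, 12]
enqueue(43) -> [32, 18, 12, 43]
enqueue(5) -> [32, 18, 12, 43, 5]

Final queue: [32, 18, 12, 43, 5]


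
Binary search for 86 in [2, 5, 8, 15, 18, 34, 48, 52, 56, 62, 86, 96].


Step 1: lo=0, hi=11, mid=5, val=34
Step 2: lo=6, hi=11, mid=8, val=56
Step 3: lo=9, hi=11, mid=10, val=86

Found at index 10


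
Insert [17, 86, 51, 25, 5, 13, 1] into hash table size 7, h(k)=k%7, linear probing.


Insert 17: h=3 -> slot 3
Insert 86: h=2 -> slot 2
Insert 51: h=2, 2 probes -> slot 4
Insert 25: h=4, 1 probes -> slot 5
Insert 5: h=5, 1 probes -> slot 6
Insert 13: h=6, 1 probes -> slot 0
Insert 1: h=1 -> slot 1

Table: [13, 1, 86, 17, 51, 25, 5]


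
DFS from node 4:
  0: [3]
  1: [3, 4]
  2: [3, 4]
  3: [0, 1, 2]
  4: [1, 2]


Visit 4, push [2, 1]
Visit 1, push [3]
Visit 3, push [2, 0]
Visit 0, push []
Visit 2, push []

DFS order: [4, 1, 3, 0, 2]


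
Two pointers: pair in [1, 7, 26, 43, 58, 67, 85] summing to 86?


lo=0(1)+hi=6(85)=86

Yes: 1+85=86


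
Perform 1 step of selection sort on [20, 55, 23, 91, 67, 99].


Initial: [20, 55, 23, 91, 67, 99]
Step 1: min=20 at 0
  Swap: [20, 55, 23, 91, 67, 99]

After 1 step: [20, 55, 23, 91, 67, 99]


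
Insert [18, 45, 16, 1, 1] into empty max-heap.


Insert 18: [18]
Insert 45: [45, 18]
Insert 16: [45, 18, 16]
Insert 1: [45, 18, 16, 1]
Insert 1: [45, 18, 16, 1, 1]

Final heap: [45, 18, 16, 1, 1]


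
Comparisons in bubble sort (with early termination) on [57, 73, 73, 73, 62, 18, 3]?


Algorithm: bubble sort (with early termination)
Input: [57, 73, 73, 73, 62, 18, 3]
Sorted: [3, 18, 57, 62, 73, 73, 73]

21


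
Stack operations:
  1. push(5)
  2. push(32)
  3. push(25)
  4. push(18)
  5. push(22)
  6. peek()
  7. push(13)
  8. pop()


push(5) -> [5]
push(32) -> [5, 32]
push(25) -> [5, 32, 25]
push(18) -> [5, 32, 25, 18]
push(22) -> [5, 32, 25, 18, 22]
peek()->22
push(13) -> [5, 32, 25, 18, 22, 13]
pop()->13, [5, 32, 25, 18, 22]

Final stack: [5, 32, 25, 18, 22]


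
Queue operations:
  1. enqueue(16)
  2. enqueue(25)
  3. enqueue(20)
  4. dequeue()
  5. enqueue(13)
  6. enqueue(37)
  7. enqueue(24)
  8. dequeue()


enqueue(16) -> [16]
enqueue(25) -> [16, 25]
enqueue(20) -> [16, 25, 20]
dequeue()->16, [25, 20]
enqueue(13) -> [25, 20, 13]
enqueue(37) -> [25, 20, 13, 37]
enqueue(24) -> [25, 20, 13, 37, 24]
dequeue()->25, [20, 13, 37, 24]

Final queue: [20, 13, 37, 24]


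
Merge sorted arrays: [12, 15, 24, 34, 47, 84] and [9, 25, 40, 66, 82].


Take 9 from B
Take 12 from A
Take 15 from A
Take 24 from A
Take 25 from B
Take 34 from A
Take 40 from B
Take 47 from A
Take 66 from B
Take 82 from B

Merged: [9, 12, 15, 24, 25, 34, 40, 47, 66, 82, 84]


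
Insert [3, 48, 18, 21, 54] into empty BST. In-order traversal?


Insert 3: root
Insert 48: R from 3
Insert 18: R from 3 -> L from 48
Insert 21: R from 3 -> L from 48 -> R from 18
Insert 54: R from 3 -> R from 48

In-order: [3, 18, 21, 48, 54]


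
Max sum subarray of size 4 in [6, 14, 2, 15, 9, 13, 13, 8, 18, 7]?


[0:4]: 37
[1:5]: 40
[2:6]: 39
[3:7]: 50
[4:8]: 43
[5:9]: 52
[6:10]: 46

Max: 52 at [5:9]


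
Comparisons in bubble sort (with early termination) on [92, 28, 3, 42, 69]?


Algorithm: bubble sort (with early termination)
Input: [92, 28, 3, 42, 69]
Sorted: [3, 28, 42, 69, 92]

9


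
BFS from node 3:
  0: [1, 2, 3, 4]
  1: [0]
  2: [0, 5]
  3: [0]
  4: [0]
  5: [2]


Visit 3, enqueue [0]
Visit 0, enqueue [1, 2, 4]
Visit 1, enqueue []
Visit 2, enqueue [5]
Visit 4, enqueue []
Visit 5, enqueue []

BFS order: [3, 0, 1, 2, 4, 5]


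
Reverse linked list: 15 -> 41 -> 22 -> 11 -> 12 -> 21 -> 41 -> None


Step 1: curr=15, set curr.next=prev(None) | reversed so far: 15
Step 2: curr=41, set curr.next=prev(15) | reversed so far: 41 -> 15
Step 3: curr=22, set curr.next=prev(41) | reversed so far: 22 -> 41 -> 15
Step 4: curr=11, set curr.next=prev(22) | reversed so far: 11 -> 22 -> 41 -> 15
Step 5: curr=12, set curr.next=prev(11) | reversed so far: 12 -> 11 -> 22 -> 41 -> 15
Step 6: curr=21, set curr.next=prev(12) | reversed so far: 21 -> 12 -> 11 -> 22 -> 41 -> 15
Step 7: curr=41, set curr.next=prev(21) | reversed so far: 41 -> 21 -> 12 -> 11 -> 22 -> 41 -> 15

41 -> 21 -> 12 -> 11 -> 22 -> 41 -> 15 -> None


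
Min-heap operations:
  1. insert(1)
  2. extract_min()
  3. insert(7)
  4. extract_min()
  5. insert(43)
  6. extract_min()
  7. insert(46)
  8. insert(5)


insert(1) -> [1]
extract_min()->1, []
insert(7) -> [7]
extract_min()->7, []
insert(43) -> [43]
extract_min()->43, []
insert(46) -> [46]
insert(5) -> [5, 46]

Final heap: [5, 46]


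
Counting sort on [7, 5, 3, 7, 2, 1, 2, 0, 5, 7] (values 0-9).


Input: [7, 5, 3, 7, 2, 1, 2, 0, 5, 7]
Counts: [1, 1, 2, 1, 0, 2, 0, 3, 0, 0]

Sorted: [0, 1, 2, 2, 3, 5, 5, 7, 7, 7]


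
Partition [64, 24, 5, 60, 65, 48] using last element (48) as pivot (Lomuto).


Pivot: 48
  24 <= 48: swap -> [24, 64, 5, 60, 65, 48]
  5 <= 48: swap -> [24, 5, 64, 60, 65, 48]
Place pivot at 2: [24, 5, 48, 60, 65, 64]

Partitioned: [24, 5, 48, 60, 65, 64]


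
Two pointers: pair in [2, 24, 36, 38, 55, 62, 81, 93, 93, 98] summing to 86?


lo=0(2)+hi=9(98)=100
lo=0(2)+hi=8(93)=95
lo=0(2)+hi=7(93)=95
lo=0(2)+hi=6(81)=83
lo=1(24)+hi=6(81)=105
lo=1(24)+hi=5(62)=86

Yes: 24+62=86


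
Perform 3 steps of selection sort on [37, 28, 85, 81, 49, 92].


Initial: [37, 28, 85, 81, 49, 92]
Step 1: min=28 at 1
  Swap: [28, 37, 85, 81, 49, 92]
Step 2: min=37 at 1
  Swap: [28, 37, 85, 81, 49, 92]
Step 3: min=49 at 4
  Swap: [28, 37, 49, 81, 85, 92]

After 3 steps: [28, 37, 49, 81, 85, 92]


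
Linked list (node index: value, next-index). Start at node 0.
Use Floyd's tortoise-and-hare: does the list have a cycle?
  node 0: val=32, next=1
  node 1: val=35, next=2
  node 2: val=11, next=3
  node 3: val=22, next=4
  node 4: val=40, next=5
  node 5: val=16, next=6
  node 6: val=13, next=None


Floyd's tortoise (slow, +1) and hare (fast, +2):
  init: slow=0, fast=0
  step 1: slow=1, fast=2
  step 2: slow=2, fast=4
  step 3: slow=3, fast=6
  step 4: fast -> None, no cycle

Cycle: no


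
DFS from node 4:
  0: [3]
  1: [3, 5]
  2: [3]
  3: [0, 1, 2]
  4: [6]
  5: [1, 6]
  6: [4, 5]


Visit 4, push [6]
Visit 6, push [5]
Visit 5, push [1]
Visit 1, push [3]
Visit 3, push [2, 0]
Visit 0, push []
Visit 2, push []

DFS order: [4, 6, 5, 1, 3, 0, 2]


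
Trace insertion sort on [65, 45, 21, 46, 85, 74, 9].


Initial: [65, 45, 21, 46, 85, 74, 9]
Insert 45: [45, 65, 21, 46, 85, 74, 9]
Insert 21: [21, 45, 65, 46, 85, 74, 9]
Insert 46: [21, 45, 46, 65, 85, 74, 9]
Insert 85: [21, 45, 46, 65, 85, 74, 9]
Insert 74: [21, 45, 46, 65, 74, 85, 9]
Insert 9: [9, 21, 45, 46, 65, 74, 85]

Sorted: [9, 21, 45, 46, 65, 74, 85]


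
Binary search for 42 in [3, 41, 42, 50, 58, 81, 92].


Step 1: lo=0, hi=6, mid=3, val=50
Step 2: lo=0, hi=2, mid=1, val=41
Step 3: lo=2, hi=2, mid=2, val=42

Found at index 2


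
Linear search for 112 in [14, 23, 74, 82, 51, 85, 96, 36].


i=0: 14!=112
i=1: 23!=112
i=2: 74!=112
i=3: 82!=112
i=4: 51!=112
i=5: 85!=112
i=6: 96!=112
i=7: 36!=112

Not found, 8 comps


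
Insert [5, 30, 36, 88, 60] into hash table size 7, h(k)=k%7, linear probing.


Insert 5: h=5 -> slot 5
Insert 30: h=2 -> slot 2
Insert 36: h=1 -> slot 1
Insert 88: h=4 -> slot 4
Insert 60: h=4, 2 probes -> slot 6

Table: [None, 36, 30, None, 88, 5, 60]


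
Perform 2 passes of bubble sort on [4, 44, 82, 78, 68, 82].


Initial: [4, 44, 82, 78, 68, 82]
Pass 1: [4, 44, 78, 68, 82, 82] (2 swaps)
Pass 2: [4, 44, 68, 78, 82, 82] (1 swaps)

After 2 passes: [4, 44, 68, 78, 82, 82]


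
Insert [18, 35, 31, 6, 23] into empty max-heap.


Insert 18: [18]
Insert 35: [35, 18]
Insert 31: [35, 18, 31]
Insert 6: [35, 18, 31, 6]
Insert 23: [35, 23, 31, 6, 18]

Final heap: [35, 23, 31, 6, 18]


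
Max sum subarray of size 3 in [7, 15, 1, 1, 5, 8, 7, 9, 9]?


[0:3]: 23
[1:4]: 17
[2:5]: 7
[3:6]: 14
[4:7]: 20
[5:8]: 24
[6:9]: 25

Max: 25 at [6:9]


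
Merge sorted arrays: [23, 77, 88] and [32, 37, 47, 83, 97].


Take 23 from A
Take 32 from B
Take 37 from B
Take 47 from B
Take 77 from A
Take 83 from B
Take 88 from A

Merged: [23, 32, 37, 47, 77, 83, 88, 97]


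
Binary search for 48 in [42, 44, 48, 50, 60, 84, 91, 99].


Step 1: lo=0, hi=7, mid=3, val=50
Step 2: lo=0, hi=2, mid=1, val=44
Step 3: lo=2, hi=2, mid=2, val=48

Found at index 2


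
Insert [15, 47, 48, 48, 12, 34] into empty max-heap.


Insert 15: [15]
Insert 47: [47, 15]
Insert 48: [48, 15, 47]
Insert 48: [48, 48, 47, 15]
Insert 12: [48, 48, 47, 15, 12]
Insert 34: [48, 48, 47, 15, 12, 34]

Final heap: [48, 48, 47, 15, 12, 34]


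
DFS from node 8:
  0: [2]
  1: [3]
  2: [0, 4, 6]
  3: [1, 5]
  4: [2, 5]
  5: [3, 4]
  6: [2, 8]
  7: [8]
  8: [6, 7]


Visit 8, push [7, 6]
Visit 6, push [2]
Visit 2, push [4, 0]
Visit 0, push []
Visit 4, push [5]
Visit 5, push [3]
Visit 3, push [1]
Visit 1, push []
Visit 7, push []

DFS order: [8, 6, 2, 0, 4, 5, 3, 1, 7]


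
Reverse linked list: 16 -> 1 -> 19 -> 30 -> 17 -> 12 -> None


Step 1: curr=16, set curr.next=prev(None) | reversed so far: 16
Step 2: curr=1, set curr.next=prev(16) | reversed so far: 1 -> 16
Step 3: curr=19, set curr.next=prev(1) | reversed so far: 19 -> 1 -> 16
Step 4: curr=30, set curr.next=prev(19) | reversed so far: 30 -> 19 -> 1 -> 16
Step 5: curr=17, set curr.next=prev(30) | reversed so far: 17 -> 30 -> 19 -> 1 -> 16
Step 6: curr=12, set curr.next=prev(17) | reversed so far: 12 -> 17 -> 30 -> 19 -> 1 -> 16

12 -> 17 -> 30 -> 19 -> 1 -> 16 -> None


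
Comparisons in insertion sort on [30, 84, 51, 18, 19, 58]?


Algorithm: insertion sort
Input: [30, 84, 51, 18, 19, 58]
Sorted: [18, 19, 30, 51, 58, 84]

12


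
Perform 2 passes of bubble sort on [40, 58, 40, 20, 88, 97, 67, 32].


Initial: [40, 58, 40, 20, 88, 97, 67, 32]
Pass 1: [40, 40, 20, 58, 88, 67, 32, 97] (4 swaps)
Pass 2: [40, 20, 40, 58, 67, 32, 88, 97] (3 swaps)

After 2 passes: [40, 20, 40, 58, 67, 32, 88, 97]


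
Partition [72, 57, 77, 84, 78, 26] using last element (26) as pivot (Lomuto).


Pivot: 26
Place pivot at 0: [26, 57, 77, 84, 78, 72]

Partitioned: [26, 57, 77, 84, 78, 72]


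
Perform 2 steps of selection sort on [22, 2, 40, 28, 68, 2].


Initial: [22, 2, 40, 28, 68, 2]
Step 1: min=2 at 1
  Swap: [2, 22, 40, 28, 68, 2]
Step 2: min=2 at 5
  Swap: [2, 2, 40, 28, 68, 22]

After 2 steps: [2, 2, 40, 28, 68, 22]


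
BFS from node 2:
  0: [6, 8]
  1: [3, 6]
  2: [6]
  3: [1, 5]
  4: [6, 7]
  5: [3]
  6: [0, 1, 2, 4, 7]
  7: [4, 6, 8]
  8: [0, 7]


Visit 2, enqueue [6]
Visit 6, enqueue [0, 1, 4, 7]
Visit 0, enqueue [8]
Visit 1, enqueue [3]
Visit 4, enqueue []
Visit 7, enqueue []
Visit 8, enqueue []
Visit 3, enqueue [5]
Visit 5, enqueue []

BFS order: [2, 6, 0, 1, 4, 7, 8, 3, 5]


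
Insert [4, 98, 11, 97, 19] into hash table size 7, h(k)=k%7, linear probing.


Insert 4: h=4 -> slot 4
Insert 98: h=0 -> slot 0
Insert 11: h=4, 1 probes -> slot 5
Insert 97: h=6 -> slot 6
Insert 19: h=5, 3 probes -> slot 1

Table: [98, 19, None, None, 4, 11, 97]


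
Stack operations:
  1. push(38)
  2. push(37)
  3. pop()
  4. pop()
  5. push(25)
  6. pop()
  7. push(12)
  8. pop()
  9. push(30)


push(38) -> [38]
push(37) -> [38, 37]
pop()->37, [38]
pop()->38, []
push(25) -> [25]
pop()->25, []
push(12) -> [12]
pop()->12, []
push(30) -> [30]

Final stack: [30]


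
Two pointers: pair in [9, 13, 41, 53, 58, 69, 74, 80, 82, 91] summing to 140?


lo=0(9)+hi=9(91)=100
lo=1(13)+hi=9(91)=104
lo=2(41)+hi=9(91)=132
lo=3(53)+hi=9(91)=144
lo=3(53)+hi=8(82)=135
lo=4(58)+hi=8(82)=140

Yes: 58+82=140


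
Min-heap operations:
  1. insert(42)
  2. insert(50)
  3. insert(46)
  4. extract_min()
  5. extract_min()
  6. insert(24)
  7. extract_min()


insert(42) -> [42]
insert(50) -> [42, 50]
insert(46) -> [42, 50, 46]
extract_min()->42, [46, 50]
extract_min()->46, [50]
insert(24) -> [24, 50]
extract_min()->24, [50]

Final heap: [50]


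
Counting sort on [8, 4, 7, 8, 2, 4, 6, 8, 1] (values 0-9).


Input: [8, 4, 7, 8, 2, 4, 6, 8, 1]
Counts: [0, 1, 1, 0, 2, 0, 1, 1, 3, 0]

Sorted: [1, 2, 4, 4, 6, 7, 8, 8, 8]


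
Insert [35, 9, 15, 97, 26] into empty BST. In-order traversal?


Insert 35: root
Insert 9: L from 35
Insert 15: L from 35 -> R from 9
Insert 97: R from 35
Insert 26: L from 35 -> R from 9 -> R from 15

In-order: [9, 15, 26, 35, 97]


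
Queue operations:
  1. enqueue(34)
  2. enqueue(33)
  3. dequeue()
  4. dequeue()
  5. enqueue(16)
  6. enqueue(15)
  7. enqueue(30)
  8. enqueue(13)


enqueue(34) -> [34]
enqueue(33) -> [34, 33]
dequeue()->34, [33]
dequeue()->33, []
enqueue(16) -> [16]
enqueue(15) -> [16, 15]
enqueue(30) -> [16, 15, 30]
enqueue(13) -> [16, 15, 30, 13]

Final queue: [16, 15, 30, 13]


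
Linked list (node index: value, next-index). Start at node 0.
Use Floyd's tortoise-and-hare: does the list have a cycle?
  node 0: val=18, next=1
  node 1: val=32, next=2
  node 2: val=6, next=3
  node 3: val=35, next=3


Floyd's tortoise (slow, +1) and hare (fast, +2):
  init: slow=0, fast=0
  step 1: slow=1, fast=2
  step 2: slow=2, fast=3
  step 3: slow=3, fast=3
  slow == fast at node 3: cycle detected

Cycle: yes


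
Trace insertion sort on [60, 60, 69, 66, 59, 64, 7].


Initial: [60, 60, 69, 66, 59, 64, 7]
Insert 60: [60, 60, 69, 66, 59, 64, 7]
Insert 69: [60, 60, 69, 66, 59, 64, 7]
Insert 66: [60, 60, 66, 69, 59, 64, 7]
Insert 59: [59, 60, 60, 66, 69, 64, 7]
Insert 64: [59, 60, 60, 64, 66, 69, 7]
Insert 7: [7, 59, 60, 60, 64, 66, 69]

Sorted: [7, 59, 60, 60, 64, 66, 69]


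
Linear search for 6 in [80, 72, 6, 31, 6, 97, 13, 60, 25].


i=0: 80!=6
i=1: 72!=6
i=2: 6==6 found!

Found at 2, 3 comps


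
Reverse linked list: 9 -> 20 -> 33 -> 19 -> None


Step 1: curr=9, set curr.next=prev(None) | reversed so far: 9
Step 2: curr=20, set curr.next=prev(9) | reversed so far: 20 -> 9
Step 3: curr=33, set curr.next=prev(20) | reversed so far: 33 -> 20 -> 9
Step 4: curr=19, set curr.next=prev(33) | reversed so far: 19 -> 33 -> 20 -> 9

19 -> 33 -> 20 -> 9 -> None


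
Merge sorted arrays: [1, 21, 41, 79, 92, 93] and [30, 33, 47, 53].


Take 1 from A
Take 21 from A
Take 30 from B
Take 33 from B
Take 41 from A
Take 47 from B
Take 53 from B

Merged: [1, 21, 30, 33, 41, 47, 53, 79, 92, 93]


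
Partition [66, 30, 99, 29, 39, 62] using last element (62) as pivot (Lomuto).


Pivot: 62
  30 <= 62: swap -> [30, 66, 99, 29, 39, 62]
  29 <= 62: swap -> [30, 29, 99, 66, 39, 62]
  39 <= 62: swap -> [30, 29, 39, 66, 99, 62]
Place pivot at 3: [30, 29, 39, 62, 99, 66]

Partitioned: [30, 29, 39, 62, 99, 66]


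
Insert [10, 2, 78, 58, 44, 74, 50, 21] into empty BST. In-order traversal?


Insert 10: root
Insert 2: L from 10
Insert 78: R from 10
Insert 58: R from 10 -> L from 78
Insert 44: R from 10 -> L from 78 -> L from 58
Insert 74: R from 10 -> L from 78 -> R from 58
Insert 50: R from 10 -> L from 78 -> L from 58 -> R from 44
Insert 21: R from 10 -> L from 78 -> L from 58 -> L from 44

In-order: [2, 10, 21, 44, 50, 58, 74, 78]


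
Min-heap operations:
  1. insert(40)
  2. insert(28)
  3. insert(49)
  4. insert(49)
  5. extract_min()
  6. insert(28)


insert(40) -> [40]
insert(28) -> [28, 40]
insert(49) -> [28, 40, 49]
insert(49) -> [28, 40, 49, 49]
extract_min()->28, [40, 49, 49]
insert(28) -> [28, 40, 49, 49]

Final heap: [28, 40, 49, 49]


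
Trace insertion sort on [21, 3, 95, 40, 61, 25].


Initial: [21, 3, 95, 40, 61, 25]
Insert 3: [3, 21, 95, 40, 61, 25]
Insert 95: [3, 21, 95, 40, 61, 25]
Insert 40: [3, 21, 40, 95, 61, 25]
Insert 61: [3, 21, 40, 61, 95, 25]
Insert 25: [3, 21, 25, 40, 61, 95]

Sorted: [3, 21, 25, 40, 61, 95]


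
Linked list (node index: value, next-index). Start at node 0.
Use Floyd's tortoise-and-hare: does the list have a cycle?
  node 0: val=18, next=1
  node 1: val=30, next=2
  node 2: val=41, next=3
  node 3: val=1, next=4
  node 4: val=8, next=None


Floyd's tortoise (slow, +1) and hare (fast, +2):
  init: slow=0, fast=0
  step 1: slow=1, fast=2
  step 2: slow=2, fast=4
  step 3: fast -> None, no cycle

Cycle: no


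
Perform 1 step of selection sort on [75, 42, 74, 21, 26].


Initial: [75, 42, 74, 21, 26]
Step 1: min=21 at 3
  Swap: [21, 42, 74, 75, 26]

After 1 step: [21, 42, 74, 75, 26]


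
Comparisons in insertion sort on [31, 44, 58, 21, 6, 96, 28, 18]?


Algorithm: insertion sort
Input: [31, 44, 58, 21, 6, 96, 28, 18]
Sorted: [6, 18, 21, 28, 31, 44, 58, 96]

22


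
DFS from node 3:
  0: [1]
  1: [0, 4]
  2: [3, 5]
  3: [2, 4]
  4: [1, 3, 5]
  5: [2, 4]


Visit 3, push [4, 2]
Visit 2, push [5]
Visit 5, push [4]
Visit 4, push [1]
Visit 1, push [0]
Visit 0, push []

DFS order: [3, 2, 5, 4, 1, 0]


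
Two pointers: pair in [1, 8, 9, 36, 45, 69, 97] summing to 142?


lo=0(1)+hi=6(97)=98
lo=1(8)+hi=6(97)=105
lo=2(9)+hi=6(97)=106
lo=3(36)+hi=6(97)=133
lo=4(45)+hi=6(97)=142

Yes: 45+97=142


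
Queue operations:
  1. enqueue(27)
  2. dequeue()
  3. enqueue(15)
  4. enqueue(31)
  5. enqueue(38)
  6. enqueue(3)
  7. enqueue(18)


enqueue(27) -> [27]
dequeue()->27, []
enqueue(15) -> [15]
enqueue(31) -> [15, 31]
enqueue(38) -> [15, 31, 38]
enqueue(3) -> [15, 31, 38, 3]
enqueue(18) -> [15, 31, 38, 3, 18]

Final queue: [15, 31, 38, 3, 18]


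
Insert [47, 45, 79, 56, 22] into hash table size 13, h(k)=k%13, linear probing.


Insert 47: h=8 -> slot 8
Insert 45: h=6 -> slot 6
Insert 79: h=1 -> slot 1
Insert 56: h=4 -> slot 4
Insert 22: h=9 -> slot 9

Table: [None, 79, None, None, 56, None, 45, None, 47, 22, None, None, None]


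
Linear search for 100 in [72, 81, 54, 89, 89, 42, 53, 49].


i=0: 72!=100
i=1: 81!=100
i=2: 54!=100
i=3: 89!=100
i=4: 89!=100
i=5: 42!=100
i=6: 53!=100
i=7: 49!=100

Not found, 8 comps


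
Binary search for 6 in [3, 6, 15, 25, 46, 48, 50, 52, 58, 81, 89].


Step 1: lo=0, hi=10, mid=5, val=48
Step 2: lo=0, hi=4, mid=2, val=15
Step 3: lo=0, hi=1, mid=0, val=3
Step 4: lo=1, hi=1, mid=1, val=6

Found at index 1


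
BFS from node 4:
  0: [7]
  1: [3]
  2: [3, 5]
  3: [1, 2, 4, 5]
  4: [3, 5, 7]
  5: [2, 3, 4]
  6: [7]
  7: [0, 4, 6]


Visit 4, enqueue [3, 5, 7]
Visit 3, enqueue [1, 2]
Visit 5, enqueue []
Visit 7, enqueue [0, 6]
Visit 1, enqueue []
Visit 2, enqueue []
Visit 0, enqueue []
Visit 6, enqueue []

BFS order: [4, 3, 5, 7, 1, 2, 0, 6]


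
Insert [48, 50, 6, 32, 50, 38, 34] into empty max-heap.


Insert 48: [48]
Insert 50: [50, 48]
Insert 6: [50, 48, 6]
Insert 32: [50, 48, 6, 32]
Insert 50: [50, 50, 6, 32, 48]
Insert 38: [50, 50, 38, 32, 48, 6]
Insert 34: [50, 50, 38, 32, 48, 6, 34]

Final heap: [50, 50, 38, 32, 48, 6, 34]


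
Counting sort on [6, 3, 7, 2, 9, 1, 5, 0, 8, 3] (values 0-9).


Input: [6, 3, 7, 2, 9, 1, 5, 0, 8, 3]
Counts: [1, 1, 1, 2, 0, 1, 1, 1, 1, 1]

Sorted: [0, 1, 2, 3, 3, 5, 6, 7, 8, 9]


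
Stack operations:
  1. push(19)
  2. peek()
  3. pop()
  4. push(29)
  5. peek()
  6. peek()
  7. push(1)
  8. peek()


push(19) -> [19]
peek()->19
pop()->19, []
push(29) -> [29]
peek()->29
peek()->29
push(1) -> [29, 1]
peek()->1

Final stack: [29, 1]


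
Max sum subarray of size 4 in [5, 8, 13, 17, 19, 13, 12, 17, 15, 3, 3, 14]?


[0:4]: 43
[1:5]: 57
[2:6]: 62
[3:7]: 61
[4:8]: 61
[5:9]: 57
[6:10]: 47
[7:11]: 38
[8:12]: 35

Max: 62 at [2:6]


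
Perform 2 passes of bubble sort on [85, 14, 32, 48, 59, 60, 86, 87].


Initial: [85, 14, 32, 48, 59, 60, 86, 87]
Pass 1: [14, 32, 48, 59, 60, 85, 86, 87] (5 swaps)
Pass 2: [14, 32, 48, 59, 60, 85, 86, 87] (0 swaps)

After 2 passes: [14, 32, 48, 59, 60, 85, 86, 87]


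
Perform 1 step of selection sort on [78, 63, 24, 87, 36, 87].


Initial: [78, 63, 24, 87, 36, 87]
Step 1: min=24 at 2
  Swap: [24, 63, 78, 87, 36, 87]

After 1 step: [24, 63, 78, 87, 36, 87]


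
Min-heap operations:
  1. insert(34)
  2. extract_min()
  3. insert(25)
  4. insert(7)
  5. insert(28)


insert(34) -> [34]
extract_min()->34, []
insert(25) -> [25]
insert(7) -> [7, 25]
insert(28) -> [7, 25, 28]

Final heap: [7, 25, 28]


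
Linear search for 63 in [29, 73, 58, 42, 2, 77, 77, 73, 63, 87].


i=0: 29!=63
i=1: 73!=63
i=2: 58!=63
i=3: 42!=63
i=4: 2!=63
i=5: 77!=63
i=6: 77!=63
i=7: 73!=63
i=8: 63==63 found!

Found at 8, 9 comps


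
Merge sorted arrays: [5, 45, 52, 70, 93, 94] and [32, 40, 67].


Take 5 from A
Take 32 from B
Take 40 from B
Take 45 from A
Take 52 from A
Take 67 from B

Merged: [5, 32, 40, 45, 52, 67, 70, 93, 94]


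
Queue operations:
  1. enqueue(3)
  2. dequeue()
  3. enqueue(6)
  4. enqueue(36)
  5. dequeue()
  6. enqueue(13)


enqueue(3) -> [3]
dequeue()->3, []
enqueue(6) -> [6]
enqueue(36) -> [6, 36]
dequeue()->6, [36]
enqueue(13) -> [36, 13]

Final queue: [36, 13]


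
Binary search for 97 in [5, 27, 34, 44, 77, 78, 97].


Step 1: lo=0, hi=6, mid=3, val=44
Step 2: lo=4, hi=6, mid=5, val=78
Step 3: lo=6, hi=6, mid=6, val=97

Found at index 6


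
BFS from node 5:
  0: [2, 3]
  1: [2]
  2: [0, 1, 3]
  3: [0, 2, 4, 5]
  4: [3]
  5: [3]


Visit 5, enqueue [3]
Visit 3, enqueue [0, 2, 4]
Visit 0, enqueue []
Visit 2, enqueue [1]
Visit 4, enqueue []
Visit 1, enqueue []

BFS order: [5, 3, 0, 2, 4, 1]


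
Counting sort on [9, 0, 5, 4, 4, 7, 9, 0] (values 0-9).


Input: [9, 0, 5, 4, 4, 7, 9, 0]
Counts: [2, 0, 0, 0, 2, 1, 0, 1, 0, 2]

Sorted: [0, 0, 4, 4, 5, 7, 9, 9]


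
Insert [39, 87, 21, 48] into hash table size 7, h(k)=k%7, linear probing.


Insert 39: h=4 -> slot 4
Insert 87: h=3 -> slot 3
Insert 21: h=0 -> slot 0
Insert 48: h=6 -> slot 6

Table: [21, None, None, 87, 39, None, 48]


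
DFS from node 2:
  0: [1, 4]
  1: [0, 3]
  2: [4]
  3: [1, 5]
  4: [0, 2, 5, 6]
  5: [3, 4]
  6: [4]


Visit 2, push [4]
Visit 4, push [6, 5, 0]
Visit 0, push [1]
Visit 1, push [3]
Visit 3, push [5]
Visit 5, push []
Visit 6, push []

DFS order: [2, 4, 0, 1, 3, 5, 6]


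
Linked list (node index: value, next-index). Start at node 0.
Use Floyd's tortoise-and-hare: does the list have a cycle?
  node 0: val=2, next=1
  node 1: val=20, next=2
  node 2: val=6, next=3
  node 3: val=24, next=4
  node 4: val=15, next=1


Floyd's tortoise (slow, +1) and hare (fast, +2):
  init: slow=0, fast=0
  step 1: slow=1, fast=2
  step 2: slow=2, fast=4
  step 3: slow=3, fast=2
  step 4: slow=4, fast=4
  slow == fast at node 4: cycle detected

Cycle: yes


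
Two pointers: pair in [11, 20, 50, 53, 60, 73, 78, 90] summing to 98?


lo=0(11)+hi=7(90)=101
lo=0(11)+hi=6(78)=89
lo=1(20)+hi=6(78)=98

Yes: 20+78=98


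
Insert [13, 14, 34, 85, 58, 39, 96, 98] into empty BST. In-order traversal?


Insert 13: root
Insert 14: R from 13
Insert 34: R from 13 -> R from 14
Insert 85: R from 13 -> R from 14 -> R from 34
Insert 58: R from 13 -> R from 14 -> R from 34 -> L from 85
Insert 39: R from 13 -> R from 14 -> R from 34 -> L from 85 -> L from 58
Insert 96: R from 13 -> R from 14 -> R from 34 -> R from 85
Insert 98: R from 13 -> R from 14 -> R from 34 -> R from 85 -> R from 96

In-order: [13, 14, 34, 39, 58, 85, 96, 98]
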